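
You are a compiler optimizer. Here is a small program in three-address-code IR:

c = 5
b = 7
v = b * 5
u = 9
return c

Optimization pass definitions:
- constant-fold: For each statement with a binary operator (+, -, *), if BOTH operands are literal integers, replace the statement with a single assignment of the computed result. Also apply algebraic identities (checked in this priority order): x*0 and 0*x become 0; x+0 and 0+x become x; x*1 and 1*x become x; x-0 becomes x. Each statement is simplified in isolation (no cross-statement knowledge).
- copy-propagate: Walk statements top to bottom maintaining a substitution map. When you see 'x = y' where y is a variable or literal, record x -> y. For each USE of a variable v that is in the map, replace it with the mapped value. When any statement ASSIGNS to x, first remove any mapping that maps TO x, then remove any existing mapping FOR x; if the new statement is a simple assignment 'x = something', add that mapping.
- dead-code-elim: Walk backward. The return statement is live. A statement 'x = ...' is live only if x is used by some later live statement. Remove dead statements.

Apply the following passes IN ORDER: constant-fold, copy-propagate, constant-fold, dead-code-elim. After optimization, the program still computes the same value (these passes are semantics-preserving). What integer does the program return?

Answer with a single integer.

Initial IR:
  c = 5
  b = 7
  v = b * 5
  u = 9
  return c
After constant-fold (5 stmts):
  c = 5
  b = 7
  v = b * 5
  u = 9
  return c
After copy-propagate (5 stmts):
  c = 5
  b = 7
  v = 7 * 5
  u = 9
  return 5
After constant-fold (5 stmts):
  c = 5
  b = 7
  v = 35
  u = 9
  return 5
After dead-code-elim (1 stmts):
  return 5
Evaluate:
  c = 5  =>  c = 5
  b = 7  =>  b = 7
  v = b * 5  =>  v = 35
  u = 9  =>  u = 9
  return c = 5

Answer: 5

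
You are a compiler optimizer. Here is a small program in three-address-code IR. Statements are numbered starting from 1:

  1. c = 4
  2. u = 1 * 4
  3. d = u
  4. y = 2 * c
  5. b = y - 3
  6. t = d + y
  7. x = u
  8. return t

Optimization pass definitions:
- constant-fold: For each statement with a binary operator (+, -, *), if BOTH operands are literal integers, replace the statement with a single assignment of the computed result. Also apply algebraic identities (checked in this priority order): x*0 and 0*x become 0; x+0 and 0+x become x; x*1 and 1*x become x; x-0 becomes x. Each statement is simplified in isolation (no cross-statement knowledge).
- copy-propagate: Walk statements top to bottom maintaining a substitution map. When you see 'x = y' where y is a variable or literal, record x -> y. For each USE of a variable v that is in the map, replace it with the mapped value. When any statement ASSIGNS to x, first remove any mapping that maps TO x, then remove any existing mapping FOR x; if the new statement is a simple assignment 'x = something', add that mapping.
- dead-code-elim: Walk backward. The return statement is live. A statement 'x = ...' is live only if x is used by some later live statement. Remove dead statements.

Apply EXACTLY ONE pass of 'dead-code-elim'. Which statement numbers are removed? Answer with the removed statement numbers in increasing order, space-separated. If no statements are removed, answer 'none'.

Backward liveness scan:
Stmt 1 'c = 4': KEEP (c is live); live-in = []
Stmt 2 'u = 1 * 4': KEEP (u is live); live-in = ['c']
Stmt 3 'd = u': KEEP (d is live); live-in = ['c', 'u']
Stmt 4 'y = 2 * c': KEEP (y is live); live-in = ['c', 'd']
Stmt 5 'b = y - 3': DEAD (b not in live set ['d', 'y'])
Stmt 6 't = d + y': KEEP (t is live); live-in = ['d', 'y']
Stmt 7 'x = u': DEAD (x not in live set ['t'])
Stmt 8 'return t': KEEP (return); live-in = ['t']
Removed statement numbers: [5, 7]
Surviving IR:
  c = 4
  u = 1 * 4
  d = u
  y = 2 * c
  t = d + y
  return t

Answer: 5 7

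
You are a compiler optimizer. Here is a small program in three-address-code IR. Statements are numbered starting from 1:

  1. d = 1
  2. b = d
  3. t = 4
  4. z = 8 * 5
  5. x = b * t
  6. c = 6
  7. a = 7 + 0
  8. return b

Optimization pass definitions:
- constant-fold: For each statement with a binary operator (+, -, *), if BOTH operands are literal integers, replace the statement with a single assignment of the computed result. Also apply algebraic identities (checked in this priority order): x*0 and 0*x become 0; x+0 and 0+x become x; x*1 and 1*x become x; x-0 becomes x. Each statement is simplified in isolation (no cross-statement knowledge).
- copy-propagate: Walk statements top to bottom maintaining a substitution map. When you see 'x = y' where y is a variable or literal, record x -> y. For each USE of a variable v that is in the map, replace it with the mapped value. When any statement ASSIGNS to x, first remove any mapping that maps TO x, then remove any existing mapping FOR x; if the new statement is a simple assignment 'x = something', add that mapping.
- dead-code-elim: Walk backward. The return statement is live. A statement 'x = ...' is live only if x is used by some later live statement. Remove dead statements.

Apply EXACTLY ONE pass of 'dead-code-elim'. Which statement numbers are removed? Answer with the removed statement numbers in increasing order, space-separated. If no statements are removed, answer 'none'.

Backward liveness scan:
Stmt 1 'd = 1': KEEP (d is live); live-in = []
Stmt 2 'b = d': KEEP (b is live); live-in = ['d']
Stmt 3 't = 4': DEAD (t not in live set ['b'])
Stmt 4 'z = 8 * 5': DEAD (z not in live set ['b'])
Stmt 5 'x = b * t': DEAD (x not in live set ['b'])
Stmt 6 'c = 6': DEAD (c not in live set ['b'])
Stmt 7 'a = 7 + 0': DEAD (a not in live set ['b'])
Stmt 8 'return b': KEEP (return); live-in = ['b']
Removed statement numbers: [3, 4, 5, 6, 7]
Surviving IR:
  d = 1
  b = d
  return b

Answer: 3 4 5 6 7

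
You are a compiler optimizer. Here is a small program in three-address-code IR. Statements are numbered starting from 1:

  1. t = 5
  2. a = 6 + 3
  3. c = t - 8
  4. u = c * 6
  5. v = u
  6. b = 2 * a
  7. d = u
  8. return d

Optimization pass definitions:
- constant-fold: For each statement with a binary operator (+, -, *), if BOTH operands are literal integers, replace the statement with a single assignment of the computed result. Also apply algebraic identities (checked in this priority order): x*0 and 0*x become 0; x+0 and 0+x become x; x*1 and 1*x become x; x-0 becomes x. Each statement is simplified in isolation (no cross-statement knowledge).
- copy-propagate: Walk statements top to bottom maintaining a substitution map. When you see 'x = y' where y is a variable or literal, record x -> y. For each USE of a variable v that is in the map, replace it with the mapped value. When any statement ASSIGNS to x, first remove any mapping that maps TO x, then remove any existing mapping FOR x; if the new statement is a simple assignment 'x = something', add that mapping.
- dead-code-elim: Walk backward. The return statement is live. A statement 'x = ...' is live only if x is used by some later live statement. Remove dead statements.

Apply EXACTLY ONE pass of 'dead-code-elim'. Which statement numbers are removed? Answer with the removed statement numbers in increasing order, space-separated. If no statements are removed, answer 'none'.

Backward liveness scan:
Stmt 1 't = 5': KEEP (t is live); live-in = []
Stmt 2 'a = 6 + 3': DEAD (a not in live set ['t'])
Stmt 3 'c = t - 8': KEEP (c is live); live-in = ['t']
Stmt 4 'u = c * 6': KEEP (u is live); live-in = ['c']
Stmt 5 'v = u': DEAD (v not in live set ['u'])
Stmt 6 'b = 2 * a': DEAD (b not in live set ['u'])
Stmt 7 'd = u': KEEP (d is live); live-in = ['u']
Stmt 8 'return d': KEEP (return); live-in = ['d']
Removed statement numbers: [2, 5, 6]
Surviving IR:
  t = 5
  c = t - 8
  u = c * 6
  d = u
  return d

Answer: 2 5 6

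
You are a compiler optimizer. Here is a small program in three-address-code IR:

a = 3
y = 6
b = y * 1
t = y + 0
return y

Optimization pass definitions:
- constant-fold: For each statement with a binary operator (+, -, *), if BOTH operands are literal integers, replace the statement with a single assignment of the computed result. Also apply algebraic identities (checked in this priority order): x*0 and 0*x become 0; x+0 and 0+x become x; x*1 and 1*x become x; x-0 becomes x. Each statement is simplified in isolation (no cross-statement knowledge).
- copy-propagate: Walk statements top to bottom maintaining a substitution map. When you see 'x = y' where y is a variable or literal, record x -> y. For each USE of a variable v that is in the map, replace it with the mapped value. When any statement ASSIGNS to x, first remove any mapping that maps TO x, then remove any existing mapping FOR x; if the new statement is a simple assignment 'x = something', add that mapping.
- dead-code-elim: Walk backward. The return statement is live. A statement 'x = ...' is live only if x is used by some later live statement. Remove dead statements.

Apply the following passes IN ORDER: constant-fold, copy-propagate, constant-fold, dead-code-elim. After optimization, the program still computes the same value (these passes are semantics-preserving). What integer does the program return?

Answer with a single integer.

Initial IR:
  a = 3
  y = 6
  b = y * 1
  t = y + 0
  return y
After constant-fold (5 stmts):
  a = 3
  y = 6
  b = y
  t = y
  return y
After copy-propagate (5 stmts):
  a = 3
  y = 6
  b = 6
  t = 6
  return 6
After constant-fold (5 stmts):
  a = 3
  y = 6
  b = 6
  t = 6
  return 6
After dead-code-elim (1 stmts):
  return 6
Evaluate:
  a = 3  =>  a = 3
  y = 6  =>  y = 6
  b = y * 1  =>  b = 6
  t = y + 0  =>  t = 6
  return y = 6

Answer: 6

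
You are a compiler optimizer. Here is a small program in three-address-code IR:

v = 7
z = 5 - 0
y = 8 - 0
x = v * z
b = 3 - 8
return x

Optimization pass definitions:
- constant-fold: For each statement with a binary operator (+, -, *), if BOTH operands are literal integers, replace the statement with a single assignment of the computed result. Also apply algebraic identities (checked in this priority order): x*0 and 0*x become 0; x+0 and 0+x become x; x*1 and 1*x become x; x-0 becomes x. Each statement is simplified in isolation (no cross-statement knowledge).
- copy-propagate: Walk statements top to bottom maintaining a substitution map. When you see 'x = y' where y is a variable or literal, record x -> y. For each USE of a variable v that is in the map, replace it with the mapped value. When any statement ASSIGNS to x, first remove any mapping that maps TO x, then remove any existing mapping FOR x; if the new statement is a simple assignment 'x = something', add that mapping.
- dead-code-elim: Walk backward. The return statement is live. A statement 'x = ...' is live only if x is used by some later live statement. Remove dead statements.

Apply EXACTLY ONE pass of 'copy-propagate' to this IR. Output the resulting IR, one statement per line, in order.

Answer: v = 7
z = 5 - 0
y = 8 - 0
x = 7 * z
b = 3 - 8
return x

Derivation:
Applying copy-propagate statement-by-statement:
  [1] v = 7  (unchanged)
  [2] z = 5 - 0  (unchanged)
  [3] y = 8 - 0  (unchanged)
  [4] x = v * z  -> x = 7 * z
  [5] b = 3 - 8  (unchanged)
  [6] return x  (unchanged)
Result (6 stmts):
  v = 7
  z = 5 - 0
  y = 8 - 0
  x = 7 * z
  b = 3 - 8
  return x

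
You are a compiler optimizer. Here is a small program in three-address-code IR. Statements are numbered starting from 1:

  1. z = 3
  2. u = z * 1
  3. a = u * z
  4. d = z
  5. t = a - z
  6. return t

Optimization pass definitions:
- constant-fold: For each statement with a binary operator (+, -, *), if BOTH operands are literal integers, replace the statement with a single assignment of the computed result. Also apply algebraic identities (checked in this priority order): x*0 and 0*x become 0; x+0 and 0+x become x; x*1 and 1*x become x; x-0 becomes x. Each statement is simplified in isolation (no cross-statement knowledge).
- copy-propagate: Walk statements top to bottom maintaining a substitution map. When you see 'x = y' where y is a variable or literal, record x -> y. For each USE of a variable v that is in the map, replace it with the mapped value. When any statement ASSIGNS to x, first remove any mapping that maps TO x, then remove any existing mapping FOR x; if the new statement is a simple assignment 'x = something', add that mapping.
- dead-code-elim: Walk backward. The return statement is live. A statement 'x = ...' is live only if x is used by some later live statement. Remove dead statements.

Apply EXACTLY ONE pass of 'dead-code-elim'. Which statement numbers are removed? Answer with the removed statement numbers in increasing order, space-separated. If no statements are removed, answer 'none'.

Backward liveness scan:
Stmt 1 'z = 3': KEEP (z is live); live-in = []
Stmt 2 'u = z * 1': KEEP (u is live); live-in = ['z']
Stmt 3 'a = u * z': KEEP (a is live); live-in = ['u', 'z']
Stmt 4 'd = z': DEAD (d not in live set ['a', 'z'])
Stmt 5 't = a - z': KEEP (t is live); live-in = ['a', 'z']
Stmt 6 'return t': KEEP (return); live-in = ['t']
Removed statement numbers: [4]
Surviving IR:
  z = 3
  u = z * 1
  a = u * z
  t = a - z
  return t

Answer: 4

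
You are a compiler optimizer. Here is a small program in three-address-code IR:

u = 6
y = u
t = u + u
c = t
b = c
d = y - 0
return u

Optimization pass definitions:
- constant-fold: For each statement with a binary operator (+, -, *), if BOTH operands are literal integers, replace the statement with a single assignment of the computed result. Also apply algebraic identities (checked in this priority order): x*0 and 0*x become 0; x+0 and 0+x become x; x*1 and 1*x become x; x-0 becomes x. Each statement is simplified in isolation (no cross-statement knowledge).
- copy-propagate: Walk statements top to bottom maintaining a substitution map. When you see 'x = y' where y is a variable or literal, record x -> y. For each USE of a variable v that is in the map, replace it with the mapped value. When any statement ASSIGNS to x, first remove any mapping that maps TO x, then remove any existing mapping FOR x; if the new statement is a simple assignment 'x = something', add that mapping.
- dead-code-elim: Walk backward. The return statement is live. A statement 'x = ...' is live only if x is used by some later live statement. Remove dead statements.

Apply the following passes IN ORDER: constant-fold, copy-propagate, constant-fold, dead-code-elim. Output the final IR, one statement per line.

Initial IR:
  u = 6
  y = u
  t = u + u
  c = t
  b = c
  d = y - 0
  return u
After constant-fold (7 stmts):
  u = 6
  y = u
  t = u + u
  c = t
  b = c
  d = y
  return u
After copy-propagate (7 stmts):
  u = 6
  y = 6
  t = 6 + 6
  c = t
  b = t
  d = 6
  return 6
After constant-fold (7 stmts):
  u = 6
  y = 6
  t = 12
  c = t
  b = t
  d = 6
  return 6
After dead-code-elim (1 stmts):
  return 6

Answer: return 6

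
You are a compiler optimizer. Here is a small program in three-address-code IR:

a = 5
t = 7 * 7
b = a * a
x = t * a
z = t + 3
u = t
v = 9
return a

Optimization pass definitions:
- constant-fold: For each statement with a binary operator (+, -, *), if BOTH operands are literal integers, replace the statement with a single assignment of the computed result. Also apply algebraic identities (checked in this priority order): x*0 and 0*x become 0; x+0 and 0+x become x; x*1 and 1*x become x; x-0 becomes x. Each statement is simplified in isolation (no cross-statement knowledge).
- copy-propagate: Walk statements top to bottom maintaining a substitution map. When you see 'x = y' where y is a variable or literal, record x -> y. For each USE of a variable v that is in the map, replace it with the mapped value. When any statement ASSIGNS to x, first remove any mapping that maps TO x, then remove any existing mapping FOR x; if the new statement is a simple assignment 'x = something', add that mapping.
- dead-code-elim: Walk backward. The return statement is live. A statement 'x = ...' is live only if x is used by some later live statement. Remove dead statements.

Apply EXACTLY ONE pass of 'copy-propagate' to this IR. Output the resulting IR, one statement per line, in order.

Applying copy-propagate statement-by-statement:
  [1] a = 5  (unchanged)
  [2] t = 7 * 7  (unchanged)
  [3] b = a * a  -> b = 5 * 5
  [4] x = t * a  -> x = t * 5
  [5] z = t + 3  (unchanged)
  [6] u = t  (unchanged)
  [7] v = 9  (unchanged)
  [8] return a  -> return 5
Result (8 stmts):
  a = 5
  t = 7 * 7
  b = 5 * 5
  x = t * 5
  z = t + 3
  u = t
  v = 9
  return 5

Answer: a = 5
t = 7 * 7
b = 5 * 5
x = t * 5
z = t + 3
u = t
v = 9
return 5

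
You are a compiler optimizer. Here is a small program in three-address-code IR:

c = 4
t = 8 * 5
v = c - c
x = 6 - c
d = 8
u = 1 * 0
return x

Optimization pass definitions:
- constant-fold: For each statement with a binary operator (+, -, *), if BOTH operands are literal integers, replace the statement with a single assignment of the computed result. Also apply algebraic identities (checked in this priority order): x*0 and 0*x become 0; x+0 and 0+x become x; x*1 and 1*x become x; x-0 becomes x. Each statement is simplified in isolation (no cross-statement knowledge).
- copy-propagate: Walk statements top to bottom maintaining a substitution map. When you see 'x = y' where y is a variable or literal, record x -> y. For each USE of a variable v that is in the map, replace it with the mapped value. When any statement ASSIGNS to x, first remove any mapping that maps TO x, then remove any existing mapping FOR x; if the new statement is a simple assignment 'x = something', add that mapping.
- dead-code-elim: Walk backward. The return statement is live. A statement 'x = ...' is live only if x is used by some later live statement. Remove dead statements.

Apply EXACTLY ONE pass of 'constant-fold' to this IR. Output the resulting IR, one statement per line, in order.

Answer: c = 4
t = 40
v = c - c
x = 6 - c
d = 8
u = 0
return x

Derivation:
Applying constant-fold statement-by-statement:
  [1] c = 4  (unchanged)
  [2] t = 8 * 5  -> t = 40
  [3] v = c - c  (unchanged)
  [4] x = 6 - c  (unchanged)
  [5] d = 8  (unchanged)
  [6] u = 1 * 0  -> u = 0
  [7] return x  (unchanged)
Result (7 stmts):
  c = 4
  t = 40
  v = c - c
  x = 6 - c
  d = 8
  u = 0
  return x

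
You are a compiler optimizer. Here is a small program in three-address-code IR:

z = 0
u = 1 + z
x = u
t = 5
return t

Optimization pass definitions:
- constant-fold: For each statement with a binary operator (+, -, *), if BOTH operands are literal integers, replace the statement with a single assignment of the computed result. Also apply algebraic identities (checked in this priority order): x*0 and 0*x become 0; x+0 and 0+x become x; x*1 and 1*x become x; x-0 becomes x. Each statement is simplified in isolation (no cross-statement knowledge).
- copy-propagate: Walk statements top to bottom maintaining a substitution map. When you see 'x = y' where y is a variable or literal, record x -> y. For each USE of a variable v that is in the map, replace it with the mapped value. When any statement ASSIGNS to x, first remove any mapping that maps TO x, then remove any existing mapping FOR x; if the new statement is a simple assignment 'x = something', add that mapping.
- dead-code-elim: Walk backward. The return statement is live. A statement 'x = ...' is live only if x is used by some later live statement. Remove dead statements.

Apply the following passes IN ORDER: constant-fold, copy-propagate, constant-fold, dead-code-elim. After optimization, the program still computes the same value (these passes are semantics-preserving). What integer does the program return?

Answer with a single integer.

Answer: 5

Derivation:
Initial IR:
  z = 0
  u = 1 + z
  x = u
  t = 5
  return t
After constant-fold (5 stmts):
  z = 0
  u = 1 + z
  x = u
  t = 5
  return t
After copy-propagate (5 stmts):
  z = 0
  u = 1 + 0
  x = u
  t = 5
  return 5
After constant-fold (5 stmts):
  z = 0
  u = 1
  x = u
  t = 5
  return 5
After dead-code-elim (1 stmts):
  return 5
Evaluate:
  z = 0  =>  z = 0
  u = 1 + z  =>  u = 1
  x = u  =>  x = 1
  t = 5  =>  t = 5
  return t = 5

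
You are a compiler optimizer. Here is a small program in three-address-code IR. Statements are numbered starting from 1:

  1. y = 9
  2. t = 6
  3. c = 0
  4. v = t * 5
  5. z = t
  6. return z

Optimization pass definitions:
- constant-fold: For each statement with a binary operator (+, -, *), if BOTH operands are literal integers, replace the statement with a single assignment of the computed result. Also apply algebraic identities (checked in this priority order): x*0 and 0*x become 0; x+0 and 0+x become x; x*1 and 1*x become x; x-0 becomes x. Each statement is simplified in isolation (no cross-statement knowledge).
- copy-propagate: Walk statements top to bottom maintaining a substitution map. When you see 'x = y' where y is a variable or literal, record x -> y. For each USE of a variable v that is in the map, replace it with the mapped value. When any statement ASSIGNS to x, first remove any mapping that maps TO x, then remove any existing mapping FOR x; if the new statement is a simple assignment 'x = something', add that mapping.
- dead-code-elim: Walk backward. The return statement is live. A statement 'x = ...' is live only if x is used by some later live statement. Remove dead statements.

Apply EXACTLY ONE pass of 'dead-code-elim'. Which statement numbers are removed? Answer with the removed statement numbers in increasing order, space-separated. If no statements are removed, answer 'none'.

Backward liveness scan:
Stmt 1 'y = 9': DEAD (y not in live set [])
Stmt 2 't = 6': KEEP (t is live); live-in = []
Stmt 3 'c = 0': DEAD (c not in live set ['t'])
Stmt 4 'v = t * 5': DEAD (v not in live set ['t'])
Stmt 5 'z = t': KEEP (z is live); live-in = ['t']
Stmt 6 'return z': KEEP (return); live-in = ['z']
Removed statement numbers: [1, 3, 4]
Surviving IR:
  t = 6
  z = t
  return z

Answer: 1 3 4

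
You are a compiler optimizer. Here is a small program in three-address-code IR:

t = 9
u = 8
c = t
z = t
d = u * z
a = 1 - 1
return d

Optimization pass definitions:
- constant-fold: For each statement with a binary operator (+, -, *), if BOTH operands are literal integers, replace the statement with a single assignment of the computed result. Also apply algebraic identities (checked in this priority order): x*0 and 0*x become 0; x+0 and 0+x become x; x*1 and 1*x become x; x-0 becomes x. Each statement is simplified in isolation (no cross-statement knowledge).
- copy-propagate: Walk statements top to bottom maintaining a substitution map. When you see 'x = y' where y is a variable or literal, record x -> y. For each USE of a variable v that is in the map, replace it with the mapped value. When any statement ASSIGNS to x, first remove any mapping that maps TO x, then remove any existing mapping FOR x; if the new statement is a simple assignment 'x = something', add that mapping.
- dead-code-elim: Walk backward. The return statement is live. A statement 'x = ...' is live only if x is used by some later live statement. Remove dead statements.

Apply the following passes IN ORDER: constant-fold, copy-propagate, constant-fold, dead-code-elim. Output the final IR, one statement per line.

Answer: d = 72
return d

Derivation:
Initial IR:
  t = 9
  u = 8
  c = t
  z = t
  d = u * z
  a = 1 - 1
  return d
After constant-fold (7 stmts):
  t = 9
  u = 8
  c = t
  z = t
  d = u * z
  a = 0
  return d
After copy-propagate (7 stmts):
  t = 9
  u = 8
  c = 9
  z = 9
  d = 8 * 9
  a = 0
  return d
After constant-fold (7 stmts):
  t = 9
  u = 8
  c = 9
  z = 9
  d = 72
  a = 0
  return d
After dead-code-elim (2 stmts):
  d = 72
  return d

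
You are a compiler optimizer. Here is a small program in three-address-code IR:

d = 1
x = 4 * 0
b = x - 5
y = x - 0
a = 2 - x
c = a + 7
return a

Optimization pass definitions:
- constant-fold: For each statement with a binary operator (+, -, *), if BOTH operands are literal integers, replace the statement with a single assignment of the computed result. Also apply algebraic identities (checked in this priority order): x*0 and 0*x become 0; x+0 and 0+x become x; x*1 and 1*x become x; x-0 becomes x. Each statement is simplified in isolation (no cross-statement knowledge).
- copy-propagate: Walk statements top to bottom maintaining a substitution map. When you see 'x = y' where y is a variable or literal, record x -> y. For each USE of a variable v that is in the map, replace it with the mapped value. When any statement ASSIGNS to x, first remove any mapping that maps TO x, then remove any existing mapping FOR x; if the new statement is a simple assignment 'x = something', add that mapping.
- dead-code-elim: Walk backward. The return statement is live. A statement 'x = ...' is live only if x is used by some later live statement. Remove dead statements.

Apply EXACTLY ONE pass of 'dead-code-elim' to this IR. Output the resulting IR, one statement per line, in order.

Applying dead-code-elim statement-by-statement:
  [7] return a  -> KEEP (return); live=['a']
  [6] c = a + 7  -> DEAD (c not live)
  [5] a = 2 - x  -> KEEP; live=['x']
  [4] y = x - 0  -> DEAD (y not live)
  [3] b = x - 5  -> DEAD (b not live)
  [2] x = 4 * 0  -> KEEP; live=[]
  [1] d = 1  -> DEAD (d not live)
Result (3 stmts):
  x = 4 * 0
  a = 2 - x
  return a

Answer: x = 4 * 0
a = 2 - x
return a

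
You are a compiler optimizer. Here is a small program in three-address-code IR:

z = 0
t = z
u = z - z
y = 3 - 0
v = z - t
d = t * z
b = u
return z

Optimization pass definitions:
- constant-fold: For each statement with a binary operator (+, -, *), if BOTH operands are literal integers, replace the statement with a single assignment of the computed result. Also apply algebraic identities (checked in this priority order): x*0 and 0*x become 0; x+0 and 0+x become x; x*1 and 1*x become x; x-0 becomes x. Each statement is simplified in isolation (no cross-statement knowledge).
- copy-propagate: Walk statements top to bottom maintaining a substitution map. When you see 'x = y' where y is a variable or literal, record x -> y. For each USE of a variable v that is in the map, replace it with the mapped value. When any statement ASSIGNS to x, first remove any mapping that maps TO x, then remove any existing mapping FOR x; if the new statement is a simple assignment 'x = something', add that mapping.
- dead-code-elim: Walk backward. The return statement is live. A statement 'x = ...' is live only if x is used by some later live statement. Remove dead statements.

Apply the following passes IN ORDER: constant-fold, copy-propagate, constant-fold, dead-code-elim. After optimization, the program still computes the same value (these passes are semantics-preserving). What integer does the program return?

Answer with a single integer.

Initial IR:
  z = 0
  t = z
  u = z - z
  y = 3 - 0
  v = z - t
  d = t * z
  b = u
  return z
After constant-fold (8 stmts):
  z = 0
  t = z
  u = z - z
  y = 3
  v = z - t
  d = t * z
  b = u
  return z
After copy-propagate (8 stmts):
  z = 0
  t = 0
  u = 0 - 0
  y = 3
  v = 0 - 0
  d = 0 * 0
  b = u
  return 0
After constant-fold (8 stmts):
  z = 0
  t = 0
  u = 0
  y = 3
  v = 0
  d = 0
  b = u
  return 0
After dead-code-elim (1 stmts):
  return 0
Evaluate:
  z = 0  =>  z = 0
  t = z  =>  t = 0
  u = z - z  =>  u = 0
  y = 3 - 0  =>  y = 3
  v = z - t  =>  v = 0
  d = t * z  =>  d = 0
  b = u  =>  b = 0
  return z = 0

Answer: 0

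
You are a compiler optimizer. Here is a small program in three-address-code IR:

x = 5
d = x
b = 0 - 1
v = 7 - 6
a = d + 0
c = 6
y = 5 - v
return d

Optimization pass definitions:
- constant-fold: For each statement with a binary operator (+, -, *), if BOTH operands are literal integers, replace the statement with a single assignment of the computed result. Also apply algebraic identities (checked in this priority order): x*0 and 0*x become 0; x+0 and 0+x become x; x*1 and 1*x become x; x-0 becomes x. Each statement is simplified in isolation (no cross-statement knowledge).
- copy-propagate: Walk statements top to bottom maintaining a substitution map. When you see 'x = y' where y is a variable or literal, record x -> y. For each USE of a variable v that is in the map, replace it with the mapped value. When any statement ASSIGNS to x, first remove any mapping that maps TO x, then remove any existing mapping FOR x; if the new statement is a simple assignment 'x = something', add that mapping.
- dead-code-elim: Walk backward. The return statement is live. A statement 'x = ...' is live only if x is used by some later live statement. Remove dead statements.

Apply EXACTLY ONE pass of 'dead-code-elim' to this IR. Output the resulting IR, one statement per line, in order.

Answer: x = 5
d = x
return d

Derivation:
Applying dead-code-elim statement-by-statement:
  [8] return d  -> KEEP (return); live=['d']
  [7] y = 5 - v  -> DEAD (y not live)
  [6] c = 6  -> DEAD (c not live)
  [5] a = d + 0  -> DEAD (a not live)
  [4] v = 7 - 6  -> DEAD (v not live)
  [3] b = 0 - 1  -> DEAD (b not live)
  [2] d = x  -> KEEP; live=['x']
  [1] x = 5  -> KEEP; live=[]
Result (3 stmts):
  x = 5
  d = x
  return d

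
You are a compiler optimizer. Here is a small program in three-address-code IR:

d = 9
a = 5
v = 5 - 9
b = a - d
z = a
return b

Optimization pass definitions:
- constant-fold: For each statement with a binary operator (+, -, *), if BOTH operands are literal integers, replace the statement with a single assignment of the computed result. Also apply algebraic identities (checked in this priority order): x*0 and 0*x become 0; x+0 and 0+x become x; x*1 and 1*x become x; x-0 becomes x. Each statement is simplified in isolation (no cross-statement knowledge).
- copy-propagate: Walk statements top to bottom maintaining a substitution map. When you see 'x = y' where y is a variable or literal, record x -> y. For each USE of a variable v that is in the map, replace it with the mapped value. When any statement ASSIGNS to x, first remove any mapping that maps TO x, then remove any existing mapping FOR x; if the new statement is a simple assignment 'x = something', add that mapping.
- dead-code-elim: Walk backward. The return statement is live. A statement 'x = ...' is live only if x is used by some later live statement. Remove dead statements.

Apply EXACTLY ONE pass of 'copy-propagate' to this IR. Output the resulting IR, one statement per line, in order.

Applying copy-propagate statement-by-statement:
  [1] d = 9  (unchanged)
  [2] a = 5  (unchanged)
  [3] v = 5 - 9  (unchanged)
  [4] b = a - d  -> b = 5 - 9
  [5] z = a  -> z = 5
  [6] return b  (unchanged)
Result (6 stmts):
  d = 9
  a = 5
  v = 5 - 9
  b = 5 - 9
  z = 5
  return b

Answer: d = 9
a = 5
v = 5 - 9
b = 5 - 9
z = 5
return b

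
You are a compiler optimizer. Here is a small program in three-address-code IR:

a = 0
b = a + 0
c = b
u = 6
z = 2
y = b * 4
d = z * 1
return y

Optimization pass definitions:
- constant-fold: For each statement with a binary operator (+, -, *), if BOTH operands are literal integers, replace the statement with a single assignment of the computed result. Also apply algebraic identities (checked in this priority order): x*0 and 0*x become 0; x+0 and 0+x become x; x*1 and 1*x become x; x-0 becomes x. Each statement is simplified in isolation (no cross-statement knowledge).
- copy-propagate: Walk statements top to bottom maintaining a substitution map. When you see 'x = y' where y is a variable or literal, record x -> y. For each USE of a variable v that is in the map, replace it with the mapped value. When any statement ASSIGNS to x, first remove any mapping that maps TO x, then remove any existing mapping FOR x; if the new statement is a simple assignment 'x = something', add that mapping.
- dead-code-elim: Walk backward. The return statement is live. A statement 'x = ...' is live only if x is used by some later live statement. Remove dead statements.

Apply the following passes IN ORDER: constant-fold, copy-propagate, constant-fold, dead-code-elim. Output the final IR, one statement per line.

Answer: y = 0
return y

Derivation:
Initial IR:
  a = 0
  b = a + 0
  c = b
  u = 6
  z = 2
  y = b * 4
  d = z * 1
  return y
After constant-fold (8 stmts):
  a = 0
  b = a
  c = b
  u = 6
  z = 2
  y = b * 4
  d = z
  return y
After copy-propagate (8 stmts):
  a = 0
  b = 0
  c = 0
  u = 6
  z = 2
  y = 0 * 4
  d = 2
  return y
After constant-fold (8 stmts):
  a = 0
  b = 0
  c = 0
  u = 6
  z = 2
  y = 0
  d = 2
  return y
After dead-code-elim (2 stmts):
  y = 0
  return y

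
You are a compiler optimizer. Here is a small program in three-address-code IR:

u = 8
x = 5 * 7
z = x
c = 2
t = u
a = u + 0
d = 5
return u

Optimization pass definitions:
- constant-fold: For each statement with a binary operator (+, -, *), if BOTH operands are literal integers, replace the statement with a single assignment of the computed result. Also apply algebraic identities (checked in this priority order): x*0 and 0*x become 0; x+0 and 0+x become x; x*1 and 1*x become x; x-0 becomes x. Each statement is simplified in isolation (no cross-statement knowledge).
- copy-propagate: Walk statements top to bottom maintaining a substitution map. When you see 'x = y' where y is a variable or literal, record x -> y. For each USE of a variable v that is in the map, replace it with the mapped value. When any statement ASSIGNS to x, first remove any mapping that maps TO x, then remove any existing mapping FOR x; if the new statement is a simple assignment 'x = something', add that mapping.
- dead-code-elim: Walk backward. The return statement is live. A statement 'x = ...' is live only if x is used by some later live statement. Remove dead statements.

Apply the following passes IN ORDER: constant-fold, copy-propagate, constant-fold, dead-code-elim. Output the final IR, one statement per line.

Initial IR:
  u = 8
  x = 5 * 7
  z = x
  c = 2
  t = u
  a = u + 0
  d = 5
  return u
After constant-fold (8 stmts):
  u = 8
  x = 35
  z = x
  c = 2
  t = u
  a = u
  d = 5
  return u
After copy-propagate (8 stmts):
  u = 8
  x = 35
  z = 35
  c = 2
  t = 8
  a = 8
  d = 5
  return 8
After constant-fold (8 stmts):
  u = 8
  x = 35
  z = 35
  c = 2
  t = 8
  a = 8
  d = 5
  return 8
After dead-code-elim (1 stmts):
  return 8

Answer: return 8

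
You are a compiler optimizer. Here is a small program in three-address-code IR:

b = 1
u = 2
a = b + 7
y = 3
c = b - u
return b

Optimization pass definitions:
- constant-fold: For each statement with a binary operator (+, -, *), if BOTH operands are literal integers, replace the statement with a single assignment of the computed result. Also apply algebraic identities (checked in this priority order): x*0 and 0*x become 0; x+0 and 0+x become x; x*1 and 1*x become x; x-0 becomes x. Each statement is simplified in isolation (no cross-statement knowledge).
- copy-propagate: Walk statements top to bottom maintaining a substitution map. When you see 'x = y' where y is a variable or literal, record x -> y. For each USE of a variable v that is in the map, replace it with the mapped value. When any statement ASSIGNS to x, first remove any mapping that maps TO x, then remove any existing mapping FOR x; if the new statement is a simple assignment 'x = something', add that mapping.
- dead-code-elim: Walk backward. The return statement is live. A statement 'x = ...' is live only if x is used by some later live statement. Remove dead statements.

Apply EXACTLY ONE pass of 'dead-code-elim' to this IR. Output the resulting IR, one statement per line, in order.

Answer: b = 1
return b

Derivation:
Applying dead-code-elim statement-by-statement:
  [6] return b  -> KEEP (return); live=['b']
  [5] c = b - u  -> DEAD (c not live)
  [4] y = 3  -> DEAD (y not live)
  [3] a = b + 7  -> DEAD (a not live)
  [2] u = 2  -> DEAD (u not live)
  [1] b = 1  -> KEEP; live=[]
Result (2 stmts):
  b = 1
  return b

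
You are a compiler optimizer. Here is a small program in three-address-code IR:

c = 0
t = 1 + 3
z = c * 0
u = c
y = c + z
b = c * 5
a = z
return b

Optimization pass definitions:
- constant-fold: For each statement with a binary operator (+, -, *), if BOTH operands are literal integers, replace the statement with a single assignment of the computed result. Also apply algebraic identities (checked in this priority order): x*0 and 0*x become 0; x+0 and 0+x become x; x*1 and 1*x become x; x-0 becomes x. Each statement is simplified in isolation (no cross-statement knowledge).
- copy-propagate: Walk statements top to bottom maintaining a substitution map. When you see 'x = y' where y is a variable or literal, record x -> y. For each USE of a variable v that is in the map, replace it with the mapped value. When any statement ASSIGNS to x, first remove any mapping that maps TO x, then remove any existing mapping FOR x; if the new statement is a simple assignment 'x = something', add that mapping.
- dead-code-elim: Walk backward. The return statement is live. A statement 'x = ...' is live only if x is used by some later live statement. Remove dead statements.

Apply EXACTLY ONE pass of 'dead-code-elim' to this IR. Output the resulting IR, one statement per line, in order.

Answer: c = 0
b = c * 5
return b

Derivation:
Applying dead-code-elim statement-by-statement:
  [8] return b  -> KEEP (return); live=['b']
  [7] a = z  -> DEAD (a not live)
  [6] b = c * 5  -> KEEP; live=['c']
  [5] y = c + z  -> DEAD (y not live)
  [4] u = c  -> DEAD (u not live)
  [3] z = c * 0  -> DEAD (z not live)
  [2] t = 1 + 3  -> DEAD (t not live)
  [1] c = 0  -> KEEP; live=[]
Result (3 stmts):
  c = 0
  b = c * 5
  return b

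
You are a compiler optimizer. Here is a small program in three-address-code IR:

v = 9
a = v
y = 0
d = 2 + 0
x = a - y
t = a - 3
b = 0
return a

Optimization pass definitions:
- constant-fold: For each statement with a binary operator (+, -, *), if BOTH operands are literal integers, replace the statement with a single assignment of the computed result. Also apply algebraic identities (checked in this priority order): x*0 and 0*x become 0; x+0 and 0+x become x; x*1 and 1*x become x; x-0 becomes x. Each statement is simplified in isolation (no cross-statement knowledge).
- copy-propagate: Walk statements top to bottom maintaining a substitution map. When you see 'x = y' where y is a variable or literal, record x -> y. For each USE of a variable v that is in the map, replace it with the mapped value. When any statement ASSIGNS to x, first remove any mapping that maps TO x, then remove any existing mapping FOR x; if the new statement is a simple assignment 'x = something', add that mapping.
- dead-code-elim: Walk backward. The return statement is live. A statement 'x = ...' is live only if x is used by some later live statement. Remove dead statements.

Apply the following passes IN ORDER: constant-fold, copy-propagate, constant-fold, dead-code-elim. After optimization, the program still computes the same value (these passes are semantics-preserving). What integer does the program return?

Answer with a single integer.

Answer: 9

Derivation:
Initial IR:
  v = 9
  a = v
  y = 0
  d = 2 + 0
  x = a - y
  t = a - 3
  b = 0
  return a
After constant-fold (8 stmts):
  v = 9
  a = v
  y = 0
  d = 2
  x = a - y
  t = a - 3
  b = 0
  return a
After copy-propagate (8 stmts):
  v = 9
  a = 9
  y = 0
  d = 2
  x = 9 - 0
  t = 9 - 3
  b = 0
  return 9
After constant-fold (8 stmts):
  v = 9
  a = 9
  y = 0
  d = 2
  x = 9
  t = 6
  b = 0
  return 9
After dead-code-elim (1 stmts):
  return 9
Evaluate:
  v = 9  =>  v = 9
  a = v  =>  a = 9
  y = 0  =>  y = 0
  d = 2 + 0  =>  d = 2
  x = a - y  =>  x = 9
  t = a - 3  =>  t = 6
  b = 0  =>  b = 0
  return a = 9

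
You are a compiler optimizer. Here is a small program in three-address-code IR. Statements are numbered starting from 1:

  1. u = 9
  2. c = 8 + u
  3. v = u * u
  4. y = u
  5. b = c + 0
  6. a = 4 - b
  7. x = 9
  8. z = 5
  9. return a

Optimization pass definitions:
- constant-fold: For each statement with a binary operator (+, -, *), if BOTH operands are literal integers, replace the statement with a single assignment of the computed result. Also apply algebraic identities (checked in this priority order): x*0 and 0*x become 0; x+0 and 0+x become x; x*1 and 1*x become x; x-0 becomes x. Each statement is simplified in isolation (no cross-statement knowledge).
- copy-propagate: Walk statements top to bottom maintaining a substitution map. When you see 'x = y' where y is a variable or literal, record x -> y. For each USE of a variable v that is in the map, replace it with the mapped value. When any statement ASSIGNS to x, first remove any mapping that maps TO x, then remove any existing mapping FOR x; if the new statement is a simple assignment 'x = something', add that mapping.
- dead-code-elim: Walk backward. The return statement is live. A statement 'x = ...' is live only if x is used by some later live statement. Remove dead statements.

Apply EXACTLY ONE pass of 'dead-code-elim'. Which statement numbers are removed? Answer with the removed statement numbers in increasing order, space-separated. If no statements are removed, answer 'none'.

Backward liveness scan:
Stmt 1 'u = 9': KEEP (u is live); live-in = []
Stmt 2 'c = 8 + u': KEEP (c is live); live-in = ['u']
Stmt 3 'v = u * u': DEAD (v not in live set ['c'])
Stmt 4 'y = u': DEAD (y not in live set ['c'])
Stmt 5 'b = c + 0': KEEP (b is live); live-in = ['c']
Stmt 6 'a = 4 - b': KEEP (a is live); live-in = ['b']
Stmt 7 'x = 9': DEAD (x not in live set ['a'])
Stmt 8 'z = 5': DEAD (z not in live set ['a'])
Stmt 9 'return a': KEEP (return); live-in = ['a']
Removed statement numbers: [3, 4, 7, 8]
Surviving IR:
  u = 9
  c = 8 + u
  b = c + 0
  a = 4 - b
  return a

Answer: 3 4 7 8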